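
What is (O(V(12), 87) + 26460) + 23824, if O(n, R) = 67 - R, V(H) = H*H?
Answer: 50264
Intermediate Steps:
V(H) = H²
(O(V(12), 87) + 26460) + 23824 = ((67 - 1*87) + 26460) + 23824 = ((67 - 87) + 26460) + 23824 = (-20 + 26460) + 23824 = 26440 + 23824 = 50264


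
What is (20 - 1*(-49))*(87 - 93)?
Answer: -414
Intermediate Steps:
(20 - 1*(-49))*(87 - 93) = (20 + 49)*(-6) = 69*(-6) = -414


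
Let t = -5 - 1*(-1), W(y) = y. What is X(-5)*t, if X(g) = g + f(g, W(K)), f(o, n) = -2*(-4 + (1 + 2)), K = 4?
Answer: 12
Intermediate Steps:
f(o, n) = 2 (f(o, n) = -2*(-4 + 3) = -2*(-1) = 2)
t = -4 (t = -5 + 1 = -4)
X(g) = 2 + g (X(g) = g + 2 = 2 + g)
X(-5)*t = (2 - 5)*(-4) = -3*(-4) = 12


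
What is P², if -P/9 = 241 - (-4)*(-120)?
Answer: 4626801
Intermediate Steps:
P = 2151 (P = -9*(241 - (-4)*(-120)) = -9*(241 - 1*480) = -9*(241 - 480) = -9*(-239) = 2151)
P² = 2151² = 4626801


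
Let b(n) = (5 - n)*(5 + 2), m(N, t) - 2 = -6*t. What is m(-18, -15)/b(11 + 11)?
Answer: -92/119 ≈ -0.77311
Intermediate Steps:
m(N, t) = 2 - 6*t
b(n) = 35 - 7*n (b(n) = (5 - n)*7 = 35 - 7*n)
m(-18, -15)/b(11 + 11) = (2 - 6*(-15))/(35 - 7*(11 + 11)) = (2 + 90)/(35 - 7*22) = 92/(35 - 154) = 92/(-119) = 92*(-1/119) = -92/119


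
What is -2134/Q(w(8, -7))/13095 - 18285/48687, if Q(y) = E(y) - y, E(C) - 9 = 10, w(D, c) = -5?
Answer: -10052419/26290980 ≈ -0.38235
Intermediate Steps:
E(C) = 19 (E(C) = 9 + 10 = 19)
Q(y) = 19 - y
-2134/Q(w(8, -7))/13095 - 18285/48687 = -2134/(19 - 1*(-5))/13095 - 18285/48687 = -2134/(19 + 5)*(1/13095) - 18285*1/48687 = -2134/24*(1/13095) - 6095/16229 = -2134*1/24*(1/13095) - 6095/16229 = -1067/12*1/13095 - 6095/16229 = -11/1620 - 6095/16229 = -10052419/26290980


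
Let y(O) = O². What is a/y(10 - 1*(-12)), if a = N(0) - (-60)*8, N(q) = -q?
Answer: 120/121 ≈ 0.99174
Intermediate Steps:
a = 480 (a = -1*0 - (-60)*8 = 0 - 1*(-480) = 0 + 480 = 480)
a/y(10 - 1*(-12)) = 480/((10 - 1*(-12))²) = 480/((10 + 12)²) = 480/(22²) = 480/484 = 480*(1/484) = 120/121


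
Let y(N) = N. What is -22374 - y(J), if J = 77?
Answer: -22451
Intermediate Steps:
-22374 - y(J) = -22374 - 1*77 = -22374 - 77 = -22451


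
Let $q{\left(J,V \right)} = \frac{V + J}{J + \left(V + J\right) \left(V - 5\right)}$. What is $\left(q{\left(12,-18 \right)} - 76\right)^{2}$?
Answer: $\frac{3613801}{625} \approx 5782.1$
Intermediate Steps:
$q{\left(J,V \right)} = \frac{J + V}{J + \left(-5 + V\right) \left(J + V\right)}$ ($q{\left(J,V \right)} = \frac{J + V}{J + \left(J + V\right) \left(-5 + V\right)} = \frac{J + V}{J + \left(-5 + V\right) \left(J + V\right)}$)
$\left(q{\left(12,-18 \right)} - 76\right)^{2} = \left(\frac{12 - 18}{\left(-18\right)^{2} - -90 - 48 + 12 \left(-18\right)} - 76\right)^{2} = \left(\frac{1}{324 + 90 - 48 - 216} \left(-6\right) - 76\right)^{2} = \left(\frac{1}{150} \left(-6\right) - 76\right)^{2} = \left(- \frac{1}{25} - 76\right)^{2} = \left(- \frac{1901}{25}\right)^{2} = \frac{3613801}{625}$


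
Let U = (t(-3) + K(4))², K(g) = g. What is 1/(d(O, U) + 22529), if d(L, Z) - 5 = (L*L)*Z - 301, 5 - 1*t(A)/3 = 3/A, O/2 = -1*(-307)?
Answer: 1/182488297 ≈ 5.4798e-9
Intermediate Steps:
O = 614 (O = 2*(-1*(-307)) = 2*307 = 614)
t(A) = 15 - 9/A
U = 484 (U = ((15 - 9/(-3)) + 4)² = ((15 - 9*(-⅓)) + 4)² = ((15 + 3) + 4)² = (18 + 4)² = 22² = 484)
d(L, Z) = -296 + Z*L² (d(L, Z) = 5 + ((L*L)*Z - 301) = 5 + (L²*Z - 301) = 5 + (Z*L² - 301) = 5 + (-301 + Z*L²) = -296 + Z*L²)
1/(d(O, U) + 22529) = 1/((-296 + 484*614²) + 22529) = 1/((-296 + 484*376996) + 22529) = 1/((-296 + 182466064) + 22529) = 1/(182465768 + 22529) = 1/182488297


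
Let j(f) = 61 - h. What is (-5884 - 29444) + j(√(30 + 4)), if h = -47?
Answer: -35220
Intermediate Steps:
j(f) = 108 (j(f) = 61 - 1*(-47) = 61 + 47 = 108)
(-5884 - 29444) + j(√(30 + 4)) = (-5884 - 29444) + 108 = -35328 + 108 = -35220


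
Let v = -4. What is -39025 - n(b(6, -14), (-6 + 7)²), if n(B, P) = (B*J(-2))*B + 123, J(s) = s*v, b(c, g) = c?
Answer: -39436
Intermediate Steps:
J(s) = -4*s (J(s) = s*(-4) = -4*s)
n(B, P) = 123 + 8*B² (n(B, P) = (B*(-4*(-2)))*B + 123 = (B*8)*B + 123 = (8*B)*B + 123 = 8*B² + 123 = 123 + 8*B²)
-39025 - n(b(6, -14), (-6 + 7)²) = -39025 - (123 + 8*6²) = -39025 - (123 + 8*36) = -39025 - (123 + 288) = -39025 - 1*411 = -39025 - 411 = -39436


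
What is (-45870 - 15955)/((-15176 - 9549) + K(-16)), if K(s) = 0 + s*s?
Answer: 61825/24469 ≈ 2.5267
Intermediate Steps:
K(s) = s² (K(s) = 0 + s² = s²)
(-45870 - 15955)/((-15176 - 9549) + K(-16)) = (-45870 - 15955)/((-15176 - 9549) + (-16)²) = -61825/(-24725 + 256) = -61825/(-24469) = -61825*(-1/24469) = 61825/24469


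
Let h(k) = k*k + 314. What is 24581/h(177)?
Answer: 24581/31643 ≈ 0.77682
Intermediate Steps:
h(k) = 314 + k² (h(k) = k² + 314 = 314 + k²)
24581/h(177) = 24581/(314 + 177²) = 24581/(314 + 31329) = 24581/31643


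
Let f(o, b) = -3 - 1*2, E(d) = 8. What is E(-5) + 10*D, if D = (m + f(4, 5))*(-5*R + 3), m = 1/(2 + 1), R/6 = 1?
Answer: 1268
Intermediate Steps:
R = 6 (R = 6*1 = 6)
m = ⅓ (m = 1/3 = ⅓ ≈ 0.33333)
f(o, b) = -5 (f(o, b) = -3 - 2 = -5)
D = 126 (D = (⅓ - 5)*(-5*6 + 3) = -14*(-30 + 3)/3 = -14/3*(-27) = 126)
E(-5) + 10*D = 8 + 10*126 = 8 + 1260 = 1268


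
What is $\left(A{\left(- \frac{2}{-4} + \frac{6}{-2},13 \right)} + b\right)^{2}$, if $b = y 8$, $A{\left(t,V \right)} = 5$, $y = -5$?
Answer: $1225$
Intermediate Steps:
$b = -40$ ($b = \left(-5\right) 8 = -40$)
$\left(A{\left(- \frac{2}{-4} + \frac{6}{-2},13 \right)} + b\right)^{2} = \left(5 - 40\right)^{2} = \left(-35\right)^{2} = 1225$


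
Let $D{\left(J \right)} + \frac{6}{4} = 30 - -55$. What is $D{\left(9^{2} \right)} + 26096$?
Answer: $\frac{52359}{2} \approx 26180.0$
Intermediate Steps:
$D{\left(J \right)} = \frac{167}{2}$ ($D{\left(J \right)} = - \frac{3}{2} + \left(30 - -55\right) = - \frac{3}{2} + \left(30 + 55\right) = - \frac{3}{2} + 85 = \frac{167}{2}$)
$D{\left(9^{2} \right)} + 26096 = \frac{167}{2} + 26096 = \frac{52359}{2}$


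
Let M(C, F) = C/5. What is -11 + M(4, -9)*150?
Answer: 109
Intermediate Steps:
M(C, F) = C/5 (M(C, F) = C*(⅕) = C/5)
-11 + M(4, -9)*150 = -11 + ((⅕)*4)*150 = -11 + (⅘)*150 = -11 + 120 = 109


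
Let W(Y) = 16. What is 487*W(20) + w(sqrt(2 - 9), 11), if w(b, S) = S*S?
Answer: 7913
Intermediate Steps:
w(b, S) = S**2
487*W(20) + w(sqrt(2 - 9), 11) = 487*16 + 11**2 = 7792 + 121 = 7913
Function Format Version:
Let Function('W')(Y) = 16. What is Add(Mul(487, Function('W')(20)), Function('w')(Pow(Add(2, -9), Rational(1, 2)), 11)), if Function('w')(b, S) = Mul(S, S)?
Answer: 7913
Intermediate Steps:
Function('w')(b, S) = Pow(S, 2)
Add(Mul(487, Function('W')(20)), Function('w')(Pow(Add(2, -9), Rational(1, 2)), 11)) = Add(Mul(487, 16), Pow(11, 2)) = Add(7792, 121) = 7913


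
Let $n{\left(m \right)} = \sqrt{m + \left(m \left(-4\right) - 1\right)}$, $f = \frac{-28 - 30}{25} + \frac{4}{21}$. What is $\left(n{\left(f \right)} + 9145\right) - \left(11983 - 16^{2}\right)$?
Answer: $-2582 + \frac{\sqrt{6601}}{35} \approx -2579.7$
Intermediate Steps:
$f = - \frac{1118}{525}$ ($f = \left(-58\right) \frac{1}{25} + 4 \cdot \frac{1}{21} = - \frac{58}{25} + \frac{4}{21} = - \frac{1118}{525} \approx -2.1295$)
$n{\left(m \right)} = \sqrt{-1 - 3 m}$ ($n{\left(m \right)} = \sqrt{m - \left(1 + 4 m\right)} = \sqrt{-1 - 3 m}$)
$\left(n{\left(f \right)} + 9145\right) - \left(11983 - 16^{2}\right) = \left(\sqrt{-1 - - \frac{1118}{175}} + 9145\right) - \left(11983 - 16^{2}\right) = \left(\sqrt{-1 + \frac{1118}{175}} + 9145\right) + \left(256 - 11983\right) = \left(\sqrt{\frac{943}{175}} + 9145\right) - 11727 = \left(\frac{\sqrt{6601}}{35} + 9145\right) - 11727 = \left(9145 + \frac{\sqrt{6601}}{35}\right) - 11727 = -2582 + \frac{\sqrt{6601}}{35}$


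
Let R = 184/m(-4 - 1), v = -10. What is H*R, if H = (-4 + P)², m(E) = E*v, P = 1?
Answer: 828/25 ≈ 33.120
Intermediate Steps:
m(E) = -10*E (m(E) = E*(-10) = -10*E)
R = 92/25 (R = 184/((-10*(-4 - 1))) = 184/((-10*(-5))) = 184/50 = 184*(1/50) = 92/25 ≈ 3.6800)
H = 9 (H = (-4 + 1)² = (-3)² = 9)
H*R = 9*(92/25) = 828/25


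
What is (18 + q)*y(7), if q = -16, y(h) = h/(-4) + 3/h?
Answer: -37/14 ≈ -2.6429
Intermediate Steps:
y(h) = 3/h - h/4 (y(h) = h*(-¼) + 3/h = -h/4 + 3/h = 3/h - h/4)
(18 + q)*y(7) = (18 - 16)*(3/7 - ¼*7) = 2*(3*(⅐) - 7/4) = 2*(3/7 - 7/4) = 2*(-37/28) = -37/14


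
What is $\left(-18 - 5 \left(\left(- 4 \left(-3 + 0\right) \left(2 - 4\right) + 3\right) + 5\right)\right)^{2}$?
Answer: $3844$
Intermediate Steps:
$\left(-18 - 5 \left(\left(- 4 \left(-3 + 0\right) \left(2 - 4\right) + 3\right) + 5\right)\right)^{2} = \left(-18 - 5 \left(\left(- 4 \left(\left(-3\right) \left(-2\right)\right) + 3\right) + 5\right)\right)^{2} = \left(-18 - 5 \left(\left(\left(-4\right) 6 + 3\right) + 5\right)\right)^{2} = \left(-18 - 5 \left(\left(-24 + 3\right) + 5\right)\right)^{2} = \left(-18 - 5 \left(-21 + 5\right)\right)^{2} = \left(-18 - -80\right)^{2} = \left(-18 + 80\right)^{2} = 62^{2} = 3844$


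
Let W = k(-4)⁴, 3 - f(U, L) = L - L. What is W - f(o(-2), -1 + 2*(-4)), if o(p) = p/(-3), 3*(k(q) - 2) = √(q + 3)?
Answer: 838/81 + 280*I/27 ≈ 10.346 + 10.37*I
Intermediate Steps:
k(q) = 2 + √(3 + q)/3 (k(q) = 2 + √(q + 3)/3 = 2 + √(3 + q)/3)
o(p) = -p/3 (o(p) = p*(-⅓) = -p/3)
f(U, L) = 3 (f(U, L) = 3 - (L - L) = 3 - 1*0 = 3 + 0 = 3)
W = (2 + I/3)⁴ (W = (2 + √(3 - 4)/3)⁴ = (2 + √(-1)/3)⁴ = (2 + I/3)⁴ ≈ 13.346 + 10.37*I)
W - f(o(-2), -1 + 2*(-4)) = (6 + I)⁴/81 - 1*3 = (6 + I)⁴/81 - 3 = -3 + (6 + I)⁴/81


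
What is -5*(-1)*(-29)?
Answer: -145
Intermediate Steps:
-5*(-1)*(-29) = 5*(-29) = -145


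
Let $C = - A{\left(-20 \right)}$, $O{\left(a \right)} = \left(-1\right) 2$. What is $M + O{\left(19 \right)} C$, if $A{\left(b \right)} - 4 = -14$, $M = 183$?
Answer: $163$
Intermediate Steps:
$O{\left(a \right)} = -2$
$A{\left(b \right)} = -10$ ($A{\left(b \right)} = 4 - 14 = -10$)
$C = 10$ ($C = \left(-1\right) \left(-10\right) = 10$)
$M + O{\left(19 \right)} C = 183 - 20 = 163$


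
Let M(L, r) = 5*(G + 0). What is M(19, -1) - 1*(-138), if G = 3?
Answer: 153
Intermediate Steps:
M(L, r) = 15 (M(L, r) = 5*(3 + 0) = 5*3 = 15)
M(19, -1) - 1*(-138) = 15 - 1*(-138) = 15 + 138 = 153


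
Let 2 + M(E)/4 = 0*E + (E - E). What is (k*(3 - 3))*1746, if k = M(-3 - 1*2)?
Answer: 0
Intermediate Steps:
M(E) = -8 (M(E) = -8 + 4*(0*E + (E - E)) = -8 + 4*(0 + 0) = -8 + 4*0 = -8 + 0 = -8)
k = -8
(k*(3 - 3))*1746 = -8*(3 - 3)*1746 = -8*0*1746 = 0*1746 = 0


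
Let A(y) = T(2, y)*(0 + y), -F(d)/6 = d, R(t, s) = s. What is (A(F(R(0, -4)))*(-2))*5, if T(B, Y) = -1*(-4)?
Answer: -960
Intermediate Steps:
T(B, Y) = 4
F(d) = -6*d
A(y) = 4*y (A(y) = 4*(0 + y) = 4*y)
(A(F(R(0, -4)))*(-2))*5 = ((4*(-6*(-4)))*(-2))*5 = ((4*24)*(-2))*5 = (96*(-2))*5 = -192*5 = -960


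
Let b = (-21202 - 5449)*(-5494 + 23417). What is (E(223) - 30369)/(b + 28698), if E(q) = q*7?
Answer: 28808/477637175 ≈ 6.0314e-5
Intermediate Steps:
b = -477665873 (b = -26651*17923 = -477665873)
E(q) = 7*q
(E(223) - 30369)/(b + 28698) = (7*223 - 30369)/(-477665873 + 28698) = (1561 - 30369)/(-477637175) = -28808*(-1/477637175) = 28808/477637175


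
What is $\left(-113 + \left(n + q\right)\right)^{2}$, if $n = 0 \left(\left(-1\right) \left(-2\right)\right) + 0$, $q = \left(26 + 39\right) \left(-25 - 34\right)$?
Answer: $15586704$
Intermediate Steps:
$q = -3835$ ($q = 65 \left(-59\right) = -3835$)
$n = 0$ ($n = 0 \cdot 2 + 0 = 0 + 0 = 0$)
$\left(-113 + \left(n + q\right)\right)^{2} = \left(-113 + \left(0 - 3835\right)\right)^{2} = \left(-113 - 3835\right)^{2} = \left(-3948\right)^{2} = 15586704$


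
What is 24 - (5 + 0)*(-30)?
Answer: 174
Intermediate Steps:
24 - (5 + 0)*(-30) = 24 - 1*5*(-30) = 24 - 5*(-30) = 24 + 150 = 174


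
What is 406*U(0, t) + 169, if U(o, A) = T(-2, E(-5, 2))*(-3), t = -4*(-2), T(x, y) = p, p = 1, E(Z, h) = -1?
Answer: -1049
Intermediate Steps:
T(x, y) = 1
t = 8
U(o, A) = -3 (U(o, A) = 1*(-3) = -3)
406*U(0, t) + 169 = 406*(-3) + 169 = -1218 + 169 = -1049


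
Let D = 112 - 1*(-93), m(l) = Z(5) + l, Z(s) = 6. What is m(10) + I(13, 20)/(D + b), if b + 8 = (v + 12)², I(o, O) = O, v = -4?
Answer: 4196/261 ≈ 16.077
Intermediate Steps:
m(l) = 6 + l
b = 56 (b = -8 + (-4 + 12)² = -8 + 8² = -8 + 64 = 56)
D = 205 (D = 112 + 93 = 205)
m(10) + I(13, 20)/(D + b) = (6 + 10) + 20/(205 + 56) = 16 + 20/261 = 4196/261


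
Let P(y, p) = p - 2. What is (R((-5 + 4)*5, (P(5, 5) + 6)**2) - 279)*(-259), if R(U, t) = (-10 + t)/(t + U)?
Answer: 5473447/76 ≈ 72019.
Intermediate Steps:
P(y, p) = -2 + p
R(U, t) = (-10 + t)/(U + t)
(R((-5 + 4)*5, (P(5, 5) + 6)**2) - 279)*(-259) = ((-10 + ((-2 + 5) + 6)**2)/((-5 + 4)*5 + ((-2 + 5) + 6)**2) - 279)*(-259) = ((-10 + (3 + 6)**2)/(-1*5 + (3 + 6)**2) - 279)*(-259) = ((-10 + 9**2)/(-5 + 9**2) - 279)*(-259) = ((-10 + 81)/(-5 + 81) - 279)*(-259) = (71/76 - 279)*(-259) = -21133/76*(-259) = 5473447/76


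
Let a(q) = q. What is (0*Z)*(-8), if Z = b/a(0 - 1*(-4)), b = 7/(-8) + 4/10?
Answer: 0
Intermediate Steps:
b = -19/40 (b = 7*(-⅛) + 4*(⅒) = -7/8 + ⅖ = -19/40 ≈ -0.47500)
Z = -19/160 (Z = -19/(40*(0 - 1*(-4))) = -19/(40*(0 + 4)) = -19/40/4 = -19/40*¼ = -19/160 ≈ -0.11875)
(0*Z)*(-8) = (0*(-19/160))*(-8) = 0*(-8) = 0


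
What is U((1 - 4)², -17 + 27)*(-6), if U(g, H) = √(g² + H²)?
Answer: -6*√181 ≈ -80.722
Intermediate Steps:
U(g, H) = √(H² + g²)
U((1 - 4)², -17 + 27)*(-6) = √((-17 + 27)² + ((1 - 4)²)²)*(-6) = √(10² + ((-3)²)²)*(-6) = √(100 + 9²)*(-6) = √(100 + 81)*(-6) = √181*(-6) = -6*√181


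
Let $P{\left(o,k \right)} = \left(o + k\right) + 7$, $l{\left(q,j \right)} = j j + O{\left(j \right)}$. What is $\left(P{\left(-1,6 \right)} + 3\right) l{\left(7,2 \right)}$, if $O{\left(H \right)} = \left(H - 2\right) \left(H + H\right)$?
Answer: $60$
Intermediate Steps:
$O{\left(H \right)} = 2 H \left(-2 + H\right)$ ($O{\left(H \right)} = \left(-2 + H\right) 2 H = 2 H \left(-2 + H\right)$)
$l{\left(q,j \right)} = j^{2} + 2 j \left(-2 + j\right)$ ($l{\left(q,j \right)} = j j + 2 j \left(-2 + j\right) = j^{2} + 2 j \left(-2 + j\right)$)
$P{\left(o,k \right)} = 7 + k + o$ ($P{\left(o,k \right)} = \left(k + o\right) + 7 = 7 + k + o$)
$\left(P{\left(-1,6 \right)} + 3\right) l{\left(7,2 \right)} = \left(\left(7 + 6 - 1\right) + 3\right) 2 \left(-4 + 3 \cdot 2\right) = \left(12 + 3\right) 2 \left(-4 + 6\right) = 15 \cdot 2 \cdot 2 = 15 \cdot 4 = 60$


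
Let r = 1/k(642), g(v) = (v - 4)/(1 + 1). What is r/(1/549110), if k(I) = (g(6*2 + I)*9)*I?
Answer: 54911/187785 ≈ 0.29241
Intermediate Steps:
g(v) = -2 + v/2 (g(v) = (-4 + v)/2 = (-4 + v)*(½) = -2 + v/2)
k(I) = I*(36 + 9*I/2) (k(I) = ((-2 + (6*2 + I)/2)*9)*I = ((-2 + (12 + I)/2)*9)*I = ((-2 + (6 + I/2))*9)*I = ((4 + I/2)*9)*I = (36 + 9*I/2)*I = I*(36 + 9*I/2))
r = 1/1877850 (r = 1/((9/2)*642*(8 + 642)) = 1/((9/2)*642*650) = 1/1877850 ≈ 5.3252e-7)
r/(1/549110) = 1/(1877850*(1/549110)) = (1/1877850)*549110 = 54911/187785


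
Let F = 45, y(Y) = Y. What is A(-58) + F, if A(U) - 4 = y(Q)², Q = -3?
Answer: 58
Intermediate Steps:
A(U) = 13 (A(U) = 4 + (-3)² = 4 + 9 = 13)
A(-58) + F = 13 + 45 = 58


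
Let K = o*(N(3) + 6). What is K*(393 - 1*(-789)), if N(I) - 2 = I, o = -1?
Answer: -13002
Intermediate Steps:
N(I) = 2 + I
K = -11 (K = -((2 + 3) + 6) = -(5 + 6) = -1*11 = -11)
K*(393 - 1*(-789)) = -11*(393 - 1*(-789)) = -11*(393 + 789) = -11*1182 = -13002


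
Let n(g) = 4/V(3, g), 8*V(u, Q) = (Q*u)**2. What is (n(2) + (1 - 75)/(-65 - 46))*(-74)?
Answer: -1036/9 ≈ -115.11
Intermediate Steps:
V(u, Q) = Q**2*u**2/8 (V(u, Q) = (Q*u)**2/8 = (Q**2*u**2)/8 = Q**2*u**2/8)
n(g) = 32/(9*g**2) (n(g) = 4/(((1/8)*g**2*3**2)) = 4/(((1/8)*g**2*9)) = 4/((9*g**2/8)) = 4*(8/(9*g**2)) = 32/(9*g**2))
(n(2) + (1 - 75)/(-65 - 46))*(-74) = ((32/9)/2**2 + (1 - 75)/(-65 - 46))*(-74) = ((32/9)*(1/4) - 74/(-111))*(-74) = (8/9 - 74*(-1/111))*(-74) = (8/9 + 2/3)*(-74) = (14/9)*(-74) = -1036/9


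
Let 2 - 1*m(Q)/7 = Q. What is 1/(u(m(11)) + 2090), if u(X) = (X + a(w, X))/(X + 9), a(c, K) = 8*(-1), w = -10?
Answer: 54/112931 ≈ 0.00047817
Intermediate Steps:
a(c, K) = -8
m(Q) = 14 - 7*Q
u(X) = (-8 + X)/(9 + X) (u(X) = (X - 8)/(X + 9) = (-8 + X)/(9 + X))
1/(u(m(11)) + 2090) = 1/((-8 + (14 - 7*11))/(9 + (14 - 7*11)) + 2090) = 1/((-8 + (14 - 77))/(9 + (14 - 77)) + 2090) = 1/((-8 - 63)/(9 - 63) + 2090) = 1/(-71/(-54) + 2090) = 1/(-1/54*(-71) + 2090) = 1/(71/54 + 2090) = 1/(112931/54) = 54/112931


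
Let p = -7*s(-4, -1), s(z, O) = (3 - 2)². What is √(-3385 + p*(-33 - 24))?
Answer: I*√2986 ≈ 54.644*I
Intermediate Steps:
s(z, O) = 1 (s(z, O) = 1² = 1)
p = -7 (p = -7*1 = -7)
√(-3385 + p*(-33 - 24)) = √(-3385 - 7*(-33 - 24)) = √(-3385 - 7*(-57)) = √(-3385 + 399) = √(-2986) = I*√2986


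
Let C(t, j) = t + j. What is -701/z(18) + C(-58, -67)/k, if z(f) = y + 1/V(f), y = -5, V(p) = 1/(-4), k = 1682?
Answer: 1177957/15138 ≈ 77.815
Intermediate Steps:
V(p) = -1/4
z(f) = -9 (z(f) = -5 + 1/(-1/4) = -5 - 4 = -9)
C(t, j) = j + t
-701/z(18) + C(-58, -67)/k = -701/(-9) + (-67 - 58)/1682 = -701*(-1/9) - 125*1/1682 = 701/9 - 125/1682 = 1177957/15138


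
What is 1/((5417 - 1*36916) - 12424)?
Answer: -1/43923 ≈ -2.2767e-5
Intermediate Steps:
1/((5417 - 1*36916) - 12424) = 1/((5417 - 36916) - 12424) = 1/(-31499 - 12424) = 1/(-43923) = -1/43923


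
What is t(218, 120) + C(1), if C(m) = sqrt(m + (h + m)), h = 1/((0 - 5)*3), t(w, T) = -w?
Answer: -218 + sqrt(435)/15 ≈ -216.61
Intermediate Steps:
h = -1/15 (h = 1/(-5*3) = 1/(-15) = -1/15 ≈ -0.066667)
C(m) = sqrt(-1/15 + 2*m) (C(m) = sqrt(m + (-1/15 + m)) = sqrt(-1/15 + 2*m))
t(218, 120) + C(1) = -1*218 + sqrt(-15 + 450*1)/15 = -218 + sqrt(-15 + 450)/15 = -218 + sqrt(435)/15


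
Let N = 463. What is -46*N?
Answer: -21298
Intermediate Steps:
-46*N = -46*463 = -21298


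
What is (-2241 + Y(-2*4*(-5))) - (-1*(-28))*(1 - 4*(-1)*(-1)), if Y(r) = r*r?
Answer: -557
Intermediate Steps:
Y(r) = r**2
(-2241 + Y(-2*4*(-5))) - (-1*(-28))*(1 - 4*(-1)*(-1)) = (-2241 + (-2*4*(-5))**2) - (-1*(-28))*(1 - 4*(-1)*(-1)) = (-2241 + (-8*(-5))**2) - 28*(1 + 4*(-1)) = (-2241 + 40**2) - 28*(1 - 4) = (-2241 + 1600) - 28*(-3) = -641 - 1*(-84) = -641 + 84 = -557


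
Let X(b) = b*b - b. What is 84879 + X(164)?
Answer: 111611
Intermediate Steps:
X(b) = b² - b
84879 + X(164) = 84879 + 164*(-1 + 164) = 84879 + 164*163 = 84879 + 26732 = 111611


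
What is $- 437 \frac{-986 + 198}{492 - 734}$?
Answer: $- \frac{172178}{121} \approx -1423.0$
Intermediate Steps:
$- 437 \frac{-986 + 198}{492 - 734} = - 437 \left(- \frac{788}{-242}\right) = - 437 \left(\left(-788\right) \left(- \frac{1}{242}\right)\right) = \left(-437\right) \frac{394}{121} = - \frac{172178}{121}$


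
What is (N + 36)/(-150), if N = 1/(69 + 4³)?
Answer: -4789/19950 ≈ -0.24005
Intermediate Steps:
N = 1/133 (N = 1/(69 + 64) = 1/133 ≈ 0.0075188)
(N + 36)/(-150) = (1/133 + 36)/(-150) = (4789/133)*(-1/150) = -4789/19950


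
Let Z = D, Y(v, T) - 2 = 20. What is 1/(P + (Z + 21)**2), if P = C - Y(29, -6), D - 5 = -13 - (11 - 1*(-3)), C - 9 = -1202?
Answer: -1/1214 ≈ -0.00082372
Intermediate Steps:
C = -1193 (C = 9 - 1202 = -1193)
Y(v, T) = 22 (Y(v, T) = 2 + 20 = 22)
D = -22 (D = 5 + (-13 - (11 - 1*(-3))) = 5 + (-13 - (11 + 3)) = 5 + (-13 - 1*14) = 5 + (-13 - 14) = 5 - 27 = -22)
Z = -22
P = -1215 (P = -1193 - 1*22 = -1193 - 22 = -1215)
1/(P + (Z + 21)**2) = 1/(-1215 + (-22 + 21)**2) = 1/(-1215 + (-1)**2) = 1/(-1215 + 1) = 1/(-1214) = -1/1214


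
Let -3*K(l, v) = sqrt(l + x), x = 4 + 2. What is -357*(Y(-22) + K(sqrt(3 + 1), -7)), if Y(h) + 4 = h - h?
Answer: 1428 + 238*sqrt(2) ≈ 1764.6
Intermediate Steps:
x = 6
K(l, v) = -sqrt(6 + l)/3 (K(l, v) = -sqrt(l + 6)/3 = -sqrt(6 + l)/3)
Y(h) = -4 (Y(h) = -4 + (h - h) = -4 + 0 = -4)
-357*(Y(-22) + K(sqrt(3 + 1), -7)) = -357*(-4 - sqrt(6 + sqrt(3 + 1))/3) = -357*(-4 - sqrt(6 + sqrt(4))/3) = -357*(-4 - sqrt(6 + 2)/3) = -357*(-4 - 2*sqrt(2)/3) = 1428 + 238*sqrt(2)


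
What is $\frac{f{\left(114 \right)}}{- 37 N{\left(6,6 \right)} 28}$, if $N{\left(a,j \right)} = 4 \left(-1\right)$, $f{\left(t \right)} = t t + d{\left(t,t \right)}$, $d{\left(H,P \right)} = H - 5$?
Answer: $\frac{13105}{4144} \approx 3.1624$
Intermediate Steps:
$d{\left(H,P \right)} = -5 + H$
$f{\left(t \right)} = -5 + t + t^{2}$ ($f{\left(t \right)} = t t + \left(-5 + t\right) = t^{2} + \left(-5 + t\right) = -5 + t + t^{2}$)
$N{\left(a,j \right)} = -4$
$\frac{f{\left(114 \right)}}{- 37 N{\left(6,6 \right)} 28} = \frac{-5 + 114 + 114^{2}}{\left(-37\right) \left(-4\right) 28} = \frac{-5 + 114 + 12996}{148 \cdot 28} = \frac{13105}{4144}$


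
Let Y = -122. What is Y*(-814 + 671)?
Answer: 17446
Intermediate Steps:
Y*(-814 + 671) = -122*(-814 + 671) = -122*(-143) = 17446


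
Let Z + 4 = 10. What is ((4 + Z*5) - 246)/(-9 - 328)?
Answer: 212/337 ≈ 0.62908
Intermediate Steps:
Z = 6 (Z = -4 + 10 = 6)
((4 + Z*5) - 246)/(-9 - 328) = ((4 + 6*5) - 246)/(-9 - 328) = ((4 + 30) - 246)/(-337) = (34 - 246)*(-1/337) = -212*(-1/337) = 212/337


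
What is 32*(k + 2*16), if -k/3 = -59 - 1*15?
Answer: 8128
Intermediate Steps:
k = 222 (k = -3*(-59 - 1*15) = -3*(-59 - 15) = -3*(-74) = 222)
32*(k + 2*16) = 32*(222 + 2*16) = 32*(222 + 32) = 32*254 = 8128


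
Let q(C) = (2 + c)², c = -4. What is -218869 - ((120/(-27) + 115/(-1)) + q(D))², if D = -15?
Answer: -18807910/81 ≈ -2.3220e+5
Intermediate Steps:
q(C) = 4 (q(C) = (2 - 4)² = (-2)² = 4)
-218869 - ((120/(-27) + 115/(-1)) + q(D))² = -218869 - ((120/(-27) + 115/(-1)) + 4)² = -218869 - ((120*(-1/27) + 115*(-1)) + 4)² = -218869 - ((-40/9 - 115) + 4)² = -218869 - (-1075/9 + 4)² = -218869 - (-1039/9)² = -218869 - 1*1079521/81 = -218869 - 1079521/81 = -18807910/81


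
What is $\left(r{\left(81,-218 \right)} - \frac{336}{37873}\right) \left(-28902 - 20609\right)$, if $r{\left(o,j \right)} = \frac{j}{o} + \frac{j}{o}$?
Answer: $\frac{74445837844}{278883} \approx 2.6694 \cdot 10^{5}$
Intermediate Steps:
$r{\left(o,j \right)} = \frac{2 j}{o}$
$\left(r{\left(81,-218 \right)} - \frac{336}{37873}\right) \left(-28902 - 20609\right) = \left(2 \left(-218\right) \frac{1}{81} - \frac{336}{37873}\right) \left(-28902 - 20609\right) = \left(2 \left(-218\right) \frac{1}{81} - \frac{336}{37873}\right) \left(-49511\right) = \left(- \frac{436}{81} - \frac{336}{37873}\right) \left(-49511\right) = \left(- \frac{16539844}{3067713}\right) \left(-49511\right) = \frac{74445837844}{278883}$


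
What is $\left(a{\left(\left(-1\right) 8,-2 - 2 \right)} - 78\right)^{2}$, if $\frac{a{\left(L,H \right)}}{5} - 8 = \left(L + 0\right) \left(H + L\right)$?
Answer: $195364$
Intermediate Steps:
$a{\left(L,H \right)} = 40 + 5 L \left(H + L\right)$ ($a{\left(L,H \right)} = 40 + 5 \left(L + 0\right) \left(H + L\right) = 40 + 5 L \left(H + L\right)$)
$\left(a{\left(\left(-1\right) 8,-2 - 2 \right)} - 78\right)^{2} = \left(\left(40 + 5 \left(\left(-1\right) 8\right)^{2} + 5 \left(-2 - 2\right) \left(\left(-1\right) 8\right)\right) - 78\right)^{2} = \left(\left(40 + 5 \left(-8\right)^{2} + 5 \left(-2 - 2\right) \left(-8\right)\right) - 78\right)^{2} = \left(\left(40 + 5 \cdot 64 + 5 \left(-4\right) \left(-8\right)\right) - 78\right)^{2} = \left(\left(40 + 320 + 160\right) - 78\right)^{2} = \left(520 - 78\right)^{2} = 442^{2} = 195364$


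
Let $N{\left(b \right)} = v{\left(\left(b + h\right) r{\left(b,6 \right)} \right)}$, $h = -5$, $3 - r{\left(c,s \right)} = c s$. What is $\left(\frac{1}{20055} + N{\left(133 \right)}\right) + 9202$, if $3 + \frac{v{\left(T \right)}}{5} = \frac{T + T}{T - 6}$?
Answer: $\frac{446912231978}{48593265} \approx 9197.0$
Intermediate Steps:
$r{\left(c,s \right)} = 3 - c s$
$v{\left(T \right)} = -15 + \frac{10 T}{-6 + T}$ ($v{\left(T \right)} = -15 + 5 \frac{T + T}{T - 6} = -15 + 5 \frac{2 T}{-6 + T} = -15 + \frac{10 T}{-6 + T}$)
$N{\left(b \right)} = \frac{5 \left(18 - \left(-5 + b\right) \left(3 - 6 b\right)\right)}{-6 + \left(-5 + b\right) \left(3 - 6 b\right)}$ ($N{\left(b \right)} = \frac{5 \left(18 - \left(b - 5\right) \left(3 - b 6\right)\right)}{-6 + \left(b - 5\right) \left(3 - b 6\right)} = \frac{5 \left(18 - \left(-5 + b\right) \left(3 - 6 b\right)\right)}{-6 + \left(-5 + b\right) \left(3 - 6 b\right)}$)
$\left(\frac{1}{20055} + N{\left(133 \right)}\right) + 9202 = \left(\frac{1}{20055} + \frac{5 \left(-11 - 2 \cdot 133^{2} + 11 \cdot 133\right)}{7 - 1463 + 2 \cdot 133^{2}}\right) + 9202 = \left(\frac{1}{20055} + \frac{5 \left(-11 - 35378 + 1463\right)}{7 - 1463 + 2 \cdot 17689}\right) + 9202 = \left(\frac{1}{20055} + \frac{5 \left(-11 - 35378 + 1463\right)}{7 - 1463 + 35378}\right) + 9202 = \left(\frac{1}{20055} + 5 \cdot \frac{1}{33922} \left(-33926\right)\right) + 9202 = \left(\frac{1}{20055} - \frac{84815}{16961}\right) + 9202 = - \frac{242992552}{48593265} + 9202 = \frac{446912231978}{48593265}$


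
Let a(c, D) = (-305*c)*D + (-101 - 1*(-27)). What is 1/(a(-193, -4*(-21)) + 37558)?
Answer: 1/4982144 ≈ 2.0072e-7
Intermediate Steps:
a(c, D) = -74 - 305*D*c (a(c, D) = -305*D*c + (-101 + 27) = -305*D*c - 74 = -74 - 305*D*c)
1/(a(-193, -4*(-21)) + 37558) = 1/((-74 - 305*(-4*(-21))*(-193)) + 37558) = 1/((-74 - 305*84*(-193)) + 37558) = 1/((-74 + 4944660) + 37558) = 1/(4944586 + 37558) = 1/4982144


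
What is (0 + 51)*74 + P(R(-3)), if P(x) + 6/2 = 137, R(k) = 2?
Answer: 3908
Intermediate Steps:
P(x) = 134 (P(x) = -3 + 137 = 134)
(0 + 51)*74 + P(R(-3)) = (0 + 51)*74 + 134 = 51*74 + 134 = 3774 + 134 = 3908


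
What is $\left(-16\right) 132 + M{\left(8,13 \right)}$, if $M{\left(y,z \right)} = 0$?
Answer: $-2112$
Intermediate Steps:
$\left(-16\right) 132 + M{\left(8,13 \right)} = \left(-16\right) 132 + 0 = -2112 + 0 = -2112$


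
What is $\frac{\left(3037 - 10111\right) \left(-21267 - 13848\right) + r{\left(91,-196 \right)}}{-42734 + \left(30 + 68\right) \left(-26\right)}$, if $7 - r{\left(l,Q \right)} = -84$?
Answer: $- \frac{248403601}{45282} \approx -5485.7$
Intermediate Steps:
$r{\left(l,Q \right)} = 91$ ($r{\left(l,Q \right)} = 7 - -84 = 7 + 84 = 91$)
$\frac{\left(3037 - 10111\right) \left(-21267 - 13848\right) + r{\left(91,-196 \right)}}{-42734 + \left(30 + 68\right) \left(-26\right)} = \frac{\left(3037 - 10111\right) \left(-21267 - 13848\right) + 91}{-42734 + \left(30 + 68\right) \left(-26\right)} = \frac{\left(-7074\right) \left(-35115\right) + 91}{-42734 + 98 \left(-26\right)} = \frac{248403510 + 91}{-42734 - 2548} = \frac{248403601}{-45282} = 248403601 \left(- \frac{1}{45282}\right) = - \frac{248403601}{45282}$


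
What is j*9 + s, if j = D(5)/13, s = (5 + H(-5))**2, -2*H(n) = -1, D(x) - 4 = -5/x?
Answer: 1681/52 ≈ 32.327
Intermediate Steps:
D(x) = 4 - 5/x
H(n) = 1/2 (H(n) = -1/2*(-1) = 1/2)
s = 121/4 (s = (5 + 1/2)**2 = (11/2)**2 = 121/4 ≈ 30.250)
j = 3/13 (j = (4 - 5/5)/13 = (4 - 5*1/5)*(1/13) = (4 - 1)*(1/13) = 3*(1/13) = 3/13 ≈ 0.23077)
j*9 + s = (3/13)*9 + 121/4 = 27/13 + 121/4 = 1681/52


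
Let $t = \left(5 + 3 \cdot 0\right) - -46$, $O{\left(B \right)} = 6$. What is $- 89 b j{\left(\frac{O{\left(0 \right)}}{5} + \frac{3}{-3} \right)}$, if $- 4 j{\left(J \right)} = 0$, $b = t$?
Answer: $0$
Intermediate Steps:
$t = 51$ ($t = \left(5 + 0\right) + 46 = 5 + 46 = 51$)
$b = 51$
$j{\left(J \right)} = 0$ ($j{\left(J \right)} = \left(- \frac{1}{4}\right) 0 = 0$)
$- 89 b j{\left(\frac{O{\left(0 \right)}}{5} + \frac{3}{-3} \right)} = \left(-89\right) 51 \cdot 0 = \left(-4539\right) 0 = 0$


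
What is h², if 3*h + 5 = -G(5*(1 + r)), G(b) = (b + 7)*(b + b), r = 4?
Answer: 286225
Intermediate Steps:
G(b) = 2*b*(7 + b) (G(b) = (7 + b)*(2*b) = 2*b*(7 + b))
h = -535 (h = -5/3 + (-2*5*(1 + 4)*(7 + 5*(1 + 4)))/3 = -5/3 + (-2*5*5*(7 + 5*5))/3 = -5/3 + (-2*25*(7 + 25))/3 = -5/3 + (-2*25*32)/3 = -5/3 + (-1*1600)/3 = -5/3 + (⅓)*(-1600) = -5/3 - 1600/3 = -535)
h² = (-535)² = 286225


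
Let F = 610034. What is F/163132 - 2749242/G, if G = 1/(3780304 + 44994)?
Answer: -857802699030140639/81566 ≈ -1.0517e+13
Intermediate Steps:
G = 1/3825298 ≈ 2.6142e-7
F/163132 - 2749242/G = 610034/163132 - 2749242/1/3825298 = 610034*(1/163132) - 2749242*3825298 = 305017/81566 - 10516669924116 = -857802699030140639/81566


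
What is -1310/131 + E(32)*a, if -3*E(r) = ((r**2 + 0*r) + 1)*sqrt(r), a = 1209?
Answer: -10 - 1652300*sqrt(2) ≈ -2.3367e+6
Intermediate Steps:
E(r) = -sqrt(r)*(1 + r**2)/3 (E(r) = -((r**2 + 0*r) + 1)*sqrt(r)/3 = -((r**2 + 0) + 1)*sqrt(r)/3 = -(r**2 + 1)*sqrt(r)/3 = -(1 + r**2)*sqrt(r)/3 = -sqrt(r)*(1 + r**2)/3)
-1310/131 + E(32)*a = -1310/131 + (sqrt(32)*(-1 - 1*32**2)/3)*1209 = -1310*1/131 + ((4*sqrt(2))*(-1 - 1*1024)/3)*1209 = -10 + ((4*sqrt(2))*(-1 - 1024)/3)*1209 = -10 + ((1/3)*(4*sqrt(2))*(-1025))*1209 = -10 - 4100*sqrt(2)/3*1209 = -10 - 1652300*sqrt(2)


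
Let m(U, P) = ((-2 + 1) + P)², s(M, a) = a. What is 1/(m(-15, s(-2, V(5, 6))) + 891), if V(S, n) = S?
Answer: 1/907 ≈ 0.0011025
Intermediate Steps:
m(U, P) = (-1 + P)²
1/(m(-15, s(-2, V(5, 6))) + 891) = 1/((-1 + 5)² + 891) = 1/(4² + 891) = 1/(16 + 891) = 1/907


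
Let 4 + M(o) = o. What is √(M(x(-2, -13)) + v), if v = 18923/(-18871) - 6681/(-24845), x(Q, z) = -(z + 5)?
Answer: 2*√179491624746981005/468849995 ≈ 1.8072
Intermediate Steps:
x(Q, z) = -5 - z (x(Q, z) = -(5 + z) = -5 - z)
M(o) = -4 + o
v = -344064784/468849995 (v = 18923*(-1/18871) - 6681*(-1/24845) = -18923/18871 + 6681/24845 = -344064784/468849995 ≈ -0.73385)
√(M(x(-2, -13)) + v) = √((-4 + (-5 - 1*(-13))) - 344064784/468849995) = √((-4 + (-5 + 13)) - 344064784/468849995) = √((-4 + 8) - 344064784/468849995) = √(4 - 344064784/468849995) = √(1531335196/468849995) = 2*√179491624746981005/468849995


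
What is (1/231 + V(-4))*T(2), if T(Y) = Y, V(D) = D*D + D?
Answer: 5546/231 ≈ 24.009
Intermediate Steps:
V(D) = D + D² (V(D) = D² + D = D + D²)
(1/231 + V(-4))*T(2) = (1/231 - 4*(1 - 4))*2 = (1/231 - 4*(-3))*2 = (1/231 + 12)*2 = (2773/231)*2 = 5546/231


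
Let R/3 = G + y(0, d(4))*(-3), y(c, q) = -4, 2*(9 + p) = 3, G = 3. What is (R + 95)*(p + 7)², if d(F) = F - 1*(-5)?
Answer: 35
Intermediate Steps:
p = -15/2 (p = -9 + (½)*3 = -9 + 3/2 = -15/2 ≈ -7.5000)
d(F) = 5 + F (d(F) = F + 5 = 5 + F)
R = 45 (R = 3*(3 - 4*(-3)) = 3*(3 + 12) = 3*15 = 45)
(R + 95)*(p + 7)² = (45 + 95)*(-15/2 + 7)² = 140*(-½)² = 140*(¼) = 35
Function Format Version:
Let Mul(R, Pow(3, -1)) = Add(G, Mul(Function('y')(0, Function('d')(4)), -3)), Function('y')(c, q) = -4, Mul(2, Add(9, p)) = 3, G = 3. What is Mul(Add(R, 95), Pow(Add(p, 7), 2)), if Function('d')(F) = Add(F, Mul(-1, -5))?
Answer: 35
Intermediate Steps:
p = Rational(-15, 2) (p = Add(-9, Mul(Rational(1, 2), 3)) = Add(-9, Rational(3, 2)) = Rational(-15, 2) ≈ -7.5000)
Function('d')(F) = Add(5, F) (Function('d')(F) = Add(F, 5) = Add(5, F))
R = 45 (R = Mul(3, Add(3, Mul(-4, -3))) = Mul(3, Add(3, 12)) = Mul(3, 15) = 45)
Mul(Add(R, 95), Pow(Add(p, 7), 2)) = Mul(Add(45, 95), Pow(Add(Rational(-15, 2), 7), 2)) = Mul(140, Pow(Rational(-1, 2), 2)) = Mul(140, Rational(1, 4)) = 35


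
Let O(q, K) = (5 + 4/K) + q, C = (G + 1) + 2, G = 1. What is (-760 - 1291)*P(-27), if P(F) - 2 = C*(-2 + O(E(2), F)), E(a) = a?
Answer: -1185478/27 ≈ -43907.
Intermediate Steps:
C = 4 (C = (1 + 1) + 2 = 2 + 2 = 4)
O(q, K) = 5 + q + 4/K
P(F) = 22 + 16/F (P(F) = 2 + 4*(-2 + (5 + 2 + 4/F)) = 2 + 4*(-2 + (7 + 4/F)) = 2 + 4*(5 + 4/F) = 2 + (20 + 16/F) = 22 + 16/F)
(-760 - 1291)*P(-27) = (-760 - 1291)*(22 + 16/(-27)) = -2051*(22 + 16*(-1/27)) = -2051*(22 - 16/27) = -2051*578/27 = -1185478/27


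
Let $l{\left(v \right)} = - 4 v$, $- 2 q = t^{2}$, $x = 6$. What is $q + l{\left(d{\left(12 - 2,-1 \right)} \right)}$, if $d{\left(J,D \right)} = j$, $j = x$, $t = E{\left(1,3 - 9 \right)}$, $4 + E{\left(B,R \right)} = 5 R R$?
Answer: $-15512$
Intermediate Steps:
$E{\left(B,R \right)} = -4 + 5 R^{2}$ ($E{\left(B,R \right)} = -4 + 5 R R = -4 + 5 R^{2}$)
$t = 176$ ($t = -4 + 5 \left(3 - 9\right)^{2} = -4 + 5 \left(-6\right)^{2} = -4 + 5 \cdot 36 = -4 + 180 = 176$)
$j = 6$
$d{\left(J,D \right)} = 6$
$q = -15488$ ($q = - \frac{176^{2}}{2} = \left(- \frac{1}{2}\right) 30976 = -15488$)
$q + l{\left(d{\left(12 - 2,-1 \right)} \right)} = -15488 - 24 = -15512$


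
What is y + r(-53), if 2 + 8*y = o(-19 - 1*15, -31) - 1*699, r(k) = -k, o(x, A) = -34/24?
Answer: -3341/96 ≈ -34.802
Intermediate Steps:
o(x, A) = -17/12 (o(x, A) = -34*1/24 = -17/12)
y = -8429/96 (y = -¼ + (-17/12 - 1*699)/8 = -¼ + (-17/12 - 699)/8 = -¼ + (⅛)*(-8405/12) = -¼ - 8405/96 = -8429/96 ≈ -87.802)
y + r(-53) = -8429/96 - 1*(-53) = -8429/96 + 53 = -3341/96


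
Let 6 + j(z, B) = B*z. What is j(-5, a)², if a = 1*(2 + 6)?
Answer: 2116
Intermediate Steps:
a = 8 (a = 1*8 = 8)
j(z, B) = -6 + B*z
j(-5, a)² = (-6 + 8*(-5))² = (-6 - 40)² = (-46)² = 2116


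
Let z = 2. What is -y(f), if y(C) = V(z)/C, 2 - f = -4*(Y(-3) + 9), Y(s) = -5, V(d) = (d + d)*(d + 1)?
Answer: -⅔ ≈ -0.66667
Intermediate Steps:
V(d) = 2*d*(1 + d) (V(d) = (2*d)*(1 + d) = 2*d*(1 + d))
f = 18 (f = 2 - (-4)*(-5 + 9) = 2 - (-4)*4 = 2 - 1*(-16) = 2 + 16 = 18)
y(C) = 12/C (y(C) = (2*2*(1 + 2))/C = (2*2*3)/C = 12/C)
-y(f) = -12/18 = -1*⅔ = -⅔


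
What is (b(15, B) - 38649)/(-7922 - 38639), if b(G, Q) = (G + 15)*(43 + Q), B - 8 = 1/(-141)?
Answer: 1744603/2188367 ≈ 0.79722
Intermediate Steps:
B = 1127/141 (B = 8 + 1/(-141) = 8 - 1/141 = 1127/141 ≈ 7.9929)
b(G, Q) = (15 + G)*(43 + Q)
(b(15, B) - 38649)/(-7922 - 38639) = ((645 + 15*(1127/141) + 43*15 + 15*(1127/141)) - 38649)/(-7922 - 38639) = ((645 + 5635/47 + 645 + 5635/47) - 38649)/(-46561) = (71900/47 - 38649)*(-1/46561) = -1744603/47*(-1/46561) = 1744603/2188367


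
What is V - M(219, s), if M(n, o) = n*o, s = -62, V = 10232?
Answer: 23810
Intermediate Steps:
V - M(219, s) = 10232 - 219*(-62) = 10232 - 1*(-13578) = 10232 + 13578 = 23810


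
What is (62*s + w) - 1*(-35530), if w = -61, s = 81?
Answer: 40491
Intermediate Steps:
(62*s + w) - 1*(-35530) = (62*81 - 61) - 1*(-35530) = (5022 - 61) + 35530 = 4961 + 35530 = 40491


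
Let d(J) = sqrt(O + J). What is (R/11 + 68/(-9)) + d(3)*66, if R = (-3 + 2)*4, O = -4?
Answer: -784/99 + 66*I ≈ -7.9192 + 66.0*I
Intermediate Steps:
R = -4 (R = -1*4 = -4)
d(J) = sqrt(-4 + J)
(R/11 + 68/(-9)) + d(3)*66 = (-4/11 + 68/(-9)) + sqrt(-4 + 3)*66 = (-4*1/11 + 68*(-1/9)) + sqrt(-1)*66 = (-4/11 - 68/9) + I*66 = -784/99 + 66*I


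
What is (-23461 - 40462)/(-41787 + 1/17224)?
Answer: 1101009752/719739287 ≈ 1.5297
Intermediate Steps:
(-23461 - 40462)/(-41787 + 1/17224) = -63923/(-41787 + 1/17224) = -63923/(-719739287/17224) = -63923*(-17224/719739287) = 1101009752/719739287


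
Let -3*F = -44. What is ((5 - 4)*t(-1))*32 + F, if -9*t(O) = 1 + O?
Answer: 44/3 ≈ 14.667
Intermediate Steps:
F = 44/3 (F = -⅓*(-44) = 44/3 ≈ 14.667)
t(O) = -⅑ - O/9 (t(O) = -(1 + O)/9 = -⅑ - O/9)
((5 - 4)*t(-1))*32 + F = ((5 - 4)*(-⅑ - ⅑*(-1)))*32 + 44/3 = (1*(-⅑ + ⅑))*32 + 44/3 = (1*0)*32 + 44/3 = 0*32 + 44/3 = 0 + 44/3 = 44/3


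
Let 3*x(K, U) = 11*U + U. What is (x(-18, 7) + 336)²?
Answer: 132496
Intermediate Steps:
x(K, U) = 4*U (x(K, U) = (11*U + U)/3 = (12*U)/3 = 4*U)
(x(-18, 7) + 336)² = (4*7 + 336)² = (28 + 336)² = 364² = 132496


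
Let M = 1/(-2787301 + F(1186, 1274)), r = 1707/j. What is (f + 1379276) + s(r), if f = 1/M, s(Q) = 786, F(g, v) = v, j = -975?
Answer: -1405965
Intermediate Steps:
r = -569/325 (r = 1707/(-975) = 1707*(-1/975) = -569/325 ≈ -1.7508)
M = -1/2786027 (M = 1/(-2787301 + 1274) = 1/(-2786027) = -1/2786027 ≈ -3.5893e-7)
f = -2786027 (f = 1/(-1/2786027) = -2786027)
(f + 1379276) + s(r) = (-2786027 + 1379276) + 786 = -1406751 + 786 = -1405965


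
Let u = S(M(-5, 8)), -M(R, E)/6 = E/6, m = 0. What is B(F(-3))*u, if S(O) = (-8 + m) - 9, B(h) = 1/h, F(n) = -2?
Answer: 17/2 ≈ 8.5000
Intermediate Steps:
M(R, E) = -E (M(R, E) = -6*E/6 = -E)
S(O) = -17 (S(O) = (-8 + 0) - 9 = -8 - 9 = -17)
u = -17
B(F(-3))*u = -17/(-2) = -1/2*(-17) = 17/2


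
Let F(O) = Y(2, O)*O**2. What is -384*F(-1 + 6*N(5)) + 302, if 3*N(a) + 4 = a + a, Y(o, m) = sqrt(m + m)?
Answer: 302 - 46464*sqrt(22) ≈ -2.1763e+5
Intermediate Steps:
Y(o, m) = sqrt(2)*sqrt(m) (Y(o, m) = sqrt(2*m) = sqrt(2)*sqrt(m))
N(a) = -4/3 + 2*a/3 (N(a) = -4/3 + (a + a)/3 = -4/3 + (2*a)/3 = -4/3 + 2*a/3)
F(O) = sqrt(2)*O**(5/2) (F(O) = (sqrt(2)*sqrt(O))*O**2 = sqrt(2)*O**(5/2))
-384*F(-1 + 6*N(5)) + 302 = -384*sqrt(2)*(-1 + 6*(-4/3 + (2/3)*5))**(5/2) + 302 = -384*sqrt(2)*(-1 + 6*(-4/3 + 10/3))**(5/2) + 302 = -384*sqrt(2)*(-1 + 6*2)**(5/2) + 302 = -384*sqrt(2)*(-1 + 12)**(5/2) + 302 = -384*sqrt(2)*11**(5/2) + 302 = -384*sqrt(2)*121*sqrt(11) + 302 = -46464*sqrt(22) + 302 = 302 - 46464*sqrt(22)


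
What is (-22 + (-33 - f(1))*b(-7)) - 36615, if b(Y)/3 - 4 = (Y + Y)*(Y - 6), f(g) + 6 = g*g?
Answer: -52261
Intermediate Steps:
f(g) = -6 + g² (f(g) = -6 + g*g = -6 + g²)
b(Y) = 12 + 6*Y*(-6 + Y) (b(Y) = 12 + 3*((Y + Y)*(Y - 6)) = 12 + 3*((2*Y)*(-6 + Y)) = 12 + 3*(2*Y*(-6 + Y)) = 12 + 6*Y*(-6 + Y))
(-22 + (-33 - f(1))*b(-7)) - 36615 = (-22 + (-33 - (-6 + 1²))*(12 - 36*(-7) + 6*(-7)²)) - 36615 = (-22 + (-33 - (-6 + 1))*(12 + 252 + 6*49)) - 36615 = (-22 + (-33 - 1*(-5))*(12 + 252 + 294)) - 36615 = (-22 + (-33 + 5)*558) - 36615 = (-22 - 28*558) - 36615 = (-22 - 15624) - 36615 = -15646 - 36615 = -52261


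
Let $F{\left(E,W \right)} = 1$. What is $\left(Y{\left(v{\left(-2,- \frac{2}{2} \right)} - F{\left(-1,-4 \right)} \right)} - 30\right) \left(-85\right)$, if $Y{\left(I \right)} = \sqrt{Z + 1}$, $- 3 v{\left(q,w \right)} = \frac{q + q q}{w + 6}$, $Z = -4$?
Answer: $2550 - 85 i \sqrt{3} \approx 2550.0 - 147.22 i$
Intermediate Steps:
$v{\left(q,w \right)} = - \frac{q + q^{2}}{3 \left(6 + w\right)}$ ($v{\left(q,w \right)} = - \frac{\left(q + q q\right) \frac{1}{w + 6}}{3} = - \frac{\left(q + q^{2}\right) \frac{1}{6 + w}}{3} = - \frac{\frac{1}{6 + w} \left(q + q^{2}\right)}{3} = - \frac{q + q^{2}}{3 \left(6 + w\right)}$)
$Y{\left(I \right)} = i \sqrt{3}$ ($Y{\left(I \right)} = \sqrt{-4 + 1} = \sqrt{-3} = i \sqrt{3}$)
$\left(Y{\left(v{\left(-2,- \frac{2}{2} \right)} - F{\left(-1,-4 \right)} \right)} - 30\right) \left(-85\right) = \left(i \sqrt{3} - 30\right) \left(-85\right) = \left(-30 + i \sqrt{3}\right) \left(-85\right) = 2550 - 85 i \sqrt{3}$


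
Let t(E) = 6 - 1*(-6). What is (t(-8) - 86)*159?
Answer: -11766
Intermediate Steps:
t(E) = 12 (t(E) = 6 + 6 = 12)
(t(-8) - 86)*159 = (12 - 86)*159 = -74*159 = -11766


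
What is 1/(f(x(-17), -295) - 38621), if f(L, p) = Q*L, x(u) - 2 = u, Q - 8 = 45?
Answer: -1/39416 ≈ -2.5370e-5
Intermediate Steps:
Q = 53 (Q = 8 + 45 = 53)
x(u) = 2 + u
f(L, p) = 53*L
1/(f(x(-17), -295) - 38621) = 1/(53*(2 - 17) - 38621) = 1/(53*(-15) - 38621) = 1/(-795 - 38621) = 1/(-39416) = -1/39416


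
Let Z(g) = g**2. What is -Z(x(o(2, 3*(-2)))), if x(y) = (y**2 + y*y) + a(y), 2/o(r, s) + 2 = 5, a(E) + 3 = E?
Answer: -169/81 ≈ -2.0864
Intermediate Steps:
a(E) = -3 + E
o(r, s) = 2/3 (o(r, s) = 2/(-2 + 5) = 2/3)
x(y) = -3 + y + 2*y**2 (x(y) = (y**2 + y*y) + (-3 + y) = (y**2 + y**2) + (-3 + y) = 2*y**2 + (-3 + y) = -3 + y + 2*y**2)
-Z(x(o(2, 3*(-2)))) = -(-3 + 2/3 + 2*(2/3)**2)**2 = -(-3 + 2/3 + 2*(4/9))**2 = -(-3 + 2/3 + 8/9)**2 = -(-13/9)**2 = -1*169/81 = -169/81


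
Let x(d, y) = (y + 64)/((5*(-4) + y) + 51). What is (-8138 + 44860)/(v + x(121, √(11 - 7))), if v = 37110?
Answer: 18361/18556 ≈ 0.98949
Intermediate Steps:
x(d, y) = (64 + y)/(31 + y) (x(d, y) = (64 + y)/((-20 + y) + 51) = (64 + y)/(31 + y))
(-8138 + 44860)/(v + x(121, √(11 - 7))) = (-8138 + 44860)/(37110 + (64 + √(11 - 7))/(31 + √(11 - 7))) = 36722/(37110 + (64 + √4)/(31 + √4)) = 36722/(37110 + (64 + 2)/(31 + 2)) = 36722/(37110 + 66/33) = 36722/(37110 + (1/33)*66) = 36722/(37110 + 2) = 36722/37112 = 36722*(1/37112) = 18361/18556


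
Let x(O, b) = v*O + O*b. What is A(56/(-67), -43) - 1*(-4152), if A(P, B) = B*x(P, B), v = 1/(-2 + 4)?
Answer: 175844/67 ≈ 2624.5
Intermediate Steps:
v = ½ (v = 1/2 = ½ ≈ 0.50000)
x(O, b) = O/2 + O*b
A(P, B) = B*P*(½ + B) (A(P, B) = B*(P*(½ + B)) = B*P*(½ + B))
A(56/(-67), -43) - 1*(-4152) = (½)*(-43)*(56/(-67))*(1 + 2*(-43)) - 1*(-4152) = (½)*(-43)*(56*(-1/67))*(1 - 86) + 4152 = (½)*(-43)*(-56/67)*(-85) + 4152 = -102340/67 + 4152 = 175844/67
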